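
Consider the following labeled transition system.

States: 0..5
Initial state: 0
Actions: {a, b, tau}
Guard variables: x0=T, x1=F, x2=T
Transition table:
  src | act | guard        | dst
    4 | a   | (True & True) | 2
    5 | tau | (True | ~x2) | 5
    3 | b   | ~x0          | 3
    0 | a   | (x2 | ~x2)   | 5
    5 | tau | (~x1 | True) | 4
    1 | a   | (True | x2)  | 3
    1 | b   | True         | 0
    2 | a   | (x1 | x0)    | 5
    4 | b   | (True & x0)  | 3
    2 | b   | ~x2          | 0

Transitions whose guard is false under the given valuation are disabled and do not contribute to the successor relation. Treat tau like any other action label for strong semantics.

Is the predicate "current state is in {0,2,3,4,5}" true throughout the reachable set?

Answer: INVARIANT HOLDS

Trace:
Safe = {0,2,3,4,5}
R = {0,2,3,4,5}
  0: ok
  2: ok
  3: ok
  4: ok
  5: ok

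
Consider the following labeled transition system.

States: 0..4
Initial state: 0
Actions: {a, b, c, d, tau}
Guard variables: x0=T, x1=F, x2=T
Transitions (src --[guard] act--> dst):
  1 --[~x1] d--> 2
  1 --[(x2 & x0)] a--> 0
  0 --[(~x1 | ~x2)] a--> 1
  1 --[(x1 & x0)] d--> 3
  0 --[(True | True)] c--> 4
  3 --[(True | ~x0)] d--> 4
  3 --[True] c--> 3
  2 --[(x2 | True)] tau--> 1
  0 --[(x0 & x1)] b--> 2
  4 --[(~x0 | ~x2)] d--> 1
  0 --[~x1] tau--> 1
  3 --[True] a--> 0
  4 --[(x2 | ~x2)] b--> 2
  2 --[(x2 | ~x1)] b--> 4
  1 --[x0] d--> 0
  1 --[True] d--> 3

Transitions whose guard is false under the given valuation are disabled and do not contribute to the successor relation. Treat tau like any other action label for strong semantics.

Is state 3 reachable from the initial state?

Answer: REACHABLE

Analysis:
Guard filter leaves 13 enabled edge(s).
Layer 0: {0}
Layer 1: {1,4}  cumulative {0,1,4}
Layer 2: {2,3}  cumulative {0,1,2,3,4}
Reachable = {0,1,2,3,4}
witness 3: a·d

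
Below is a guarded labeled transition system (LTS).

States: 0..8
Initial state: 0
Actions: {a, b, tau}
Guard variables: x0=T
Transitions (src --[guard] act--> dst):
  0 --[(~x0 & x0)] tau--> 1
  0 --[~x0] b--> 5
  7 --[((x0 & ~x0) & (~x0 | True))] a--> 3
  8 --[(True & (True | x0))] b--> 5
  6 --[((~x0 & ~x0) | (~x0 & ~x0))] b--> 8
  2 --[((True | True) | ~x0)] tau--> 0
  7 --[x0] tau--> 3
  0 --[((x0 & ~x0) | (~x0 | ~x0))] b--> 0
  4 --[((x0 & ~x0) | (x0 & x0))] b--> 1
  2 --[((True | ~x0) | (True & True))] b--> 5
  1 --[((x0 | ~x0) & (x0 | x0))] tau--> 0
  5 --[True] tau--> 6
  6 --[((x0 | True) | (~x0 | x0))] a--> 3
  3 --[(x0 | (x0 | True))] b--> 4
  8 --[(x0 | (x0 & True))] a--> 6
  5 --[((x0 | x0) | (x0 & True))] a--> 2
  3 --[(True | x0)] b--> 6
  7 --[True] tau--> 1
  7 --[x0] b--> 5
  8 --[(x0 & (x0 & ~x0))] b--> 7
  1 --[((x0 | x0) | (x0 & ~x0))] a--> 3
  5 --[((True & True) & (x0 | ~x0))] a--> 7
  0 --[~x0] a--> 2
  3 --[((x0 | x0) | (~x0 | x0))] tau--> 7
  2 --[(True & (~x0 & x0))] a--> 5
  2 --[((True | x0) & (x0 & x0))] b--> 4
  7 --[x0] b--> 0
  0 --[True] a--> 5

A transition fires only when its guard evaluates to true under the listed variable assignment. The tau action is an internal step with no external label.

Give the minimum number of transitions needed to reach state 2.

Answer: 2

Trace:
Breadth-first toward 2:
  depth 0: {0}
  depth 1: {5}
  depth 2: {2,6,7}
2 enters at depth 2; path a·a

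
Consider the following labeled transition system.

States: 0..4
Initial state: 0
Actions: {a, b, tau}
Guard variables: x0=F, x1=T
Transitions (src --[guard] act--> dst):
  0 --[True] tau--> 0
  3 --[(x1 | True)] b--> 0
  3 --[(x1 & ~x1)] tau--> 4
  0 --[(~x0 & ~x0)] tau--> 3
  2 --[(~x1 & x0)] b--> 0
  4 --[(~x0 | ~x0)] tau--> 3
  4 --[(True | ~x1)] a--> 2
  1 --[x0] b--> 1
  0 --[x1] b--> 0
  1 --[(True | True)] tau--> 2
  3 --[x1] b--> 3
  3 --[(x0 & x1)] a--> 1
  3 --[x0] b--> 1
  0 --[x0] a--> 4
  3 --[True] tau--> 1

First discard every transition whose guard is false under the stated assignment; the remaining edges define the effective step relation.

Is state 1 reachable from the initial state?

Answer: REACHABLE

Trace:
Guard filter leaves 9 enabled edge(s).
depth 0: {0}
depth 1: {3}  cumulative {0,3}
depth 2: {1}  cumulative {0,1,3}
depth 3: {2}  cumulative {0,1,2,3}
R = {0,1,2,3}
Path to 1: tau·tau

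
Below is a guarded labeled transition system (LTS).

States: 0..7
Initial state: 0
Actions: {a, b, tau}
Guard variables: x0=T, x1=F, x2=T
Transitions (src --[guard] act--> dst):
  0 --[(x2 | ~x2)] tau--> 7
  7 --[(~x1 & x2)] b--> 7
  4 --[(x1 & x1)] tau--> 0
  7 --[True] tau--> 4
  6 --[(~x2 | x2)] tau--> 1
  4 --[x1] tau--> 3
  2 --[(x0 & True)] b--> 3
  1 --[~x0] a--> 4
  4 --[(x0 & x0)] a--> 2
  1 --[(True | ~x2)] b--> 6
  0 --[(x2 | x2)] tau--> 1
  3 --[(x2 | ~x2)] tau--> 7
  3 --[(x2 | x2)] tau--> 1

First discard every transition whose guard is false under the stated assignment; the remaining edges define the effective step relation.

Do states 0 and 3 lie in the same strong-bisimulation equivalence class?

Answer: BISIMILAR

Trace:
Bisimulation quotient by refinement:
  round 0: {{0,1,2,3,4,5,6,7}}
  round 1: {{0,3,6},{1,2},{4},{5},{7}}
  round 2: {{0,3},{1,2},{4},{5},{6},{7}}
  round 3: {{0,3},{1},{2},{4},{5},{6},{7}}
Fixed point at round 4; 7 class(es).
0∈{0,3}, 3∈{0,3}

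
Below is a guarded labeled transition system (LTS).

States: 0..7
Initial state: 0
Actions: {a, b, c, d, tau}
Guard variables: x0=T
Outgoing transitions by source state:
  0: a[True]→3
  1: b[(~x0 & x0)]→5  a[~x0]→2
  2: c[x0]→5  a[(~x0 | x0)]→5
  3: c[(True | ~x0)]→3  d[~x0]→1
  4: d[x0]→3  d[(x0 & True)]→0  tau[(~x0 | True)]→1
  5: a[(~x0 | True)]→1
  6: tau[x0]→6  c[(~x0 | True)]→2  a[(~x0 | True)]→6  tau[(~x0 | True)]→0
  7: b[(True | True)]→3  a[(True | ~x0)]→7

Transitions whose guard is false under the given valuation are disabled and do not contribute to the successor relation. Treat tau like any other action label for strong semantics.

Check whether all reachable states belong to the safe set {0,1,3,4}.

Inv-set: {0,1,3,4}
Reach set: {0,3}
  0: ok
  3: ok

Answer: INVARIANT HOLDS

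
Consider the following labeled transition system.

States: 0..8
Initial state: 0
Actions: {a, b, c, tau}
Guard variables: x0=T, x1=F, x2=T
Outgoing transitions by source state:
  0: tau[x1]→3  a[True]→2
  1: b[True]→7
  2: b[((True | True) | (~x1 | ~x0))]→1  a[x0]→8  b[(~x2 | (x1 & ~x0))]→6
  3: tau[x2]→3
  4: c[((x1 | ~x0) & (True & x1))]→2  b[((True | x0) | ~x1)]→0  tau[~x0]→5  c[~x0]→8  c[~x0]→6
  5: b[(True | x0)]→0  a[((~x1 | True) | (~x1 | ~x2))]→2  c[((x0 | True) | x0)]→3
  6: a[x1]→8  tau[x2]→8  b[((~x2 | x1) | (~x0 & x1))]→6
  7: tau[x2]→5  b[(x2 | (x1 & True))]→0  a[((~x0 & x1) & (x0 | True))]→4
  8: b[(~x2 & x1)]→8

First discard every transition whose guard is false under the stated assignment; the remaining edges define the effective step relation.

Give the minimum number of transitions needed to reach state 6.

Answer: UNREACHABLE

Working:
BFS to 6:
  Layer 0: {0}
  Layer 1: {2}
  Layer 2: {1,8}
  Layer 3: {7}
  Layer 4: {5}
  Layer 5: {3}
6 never appears.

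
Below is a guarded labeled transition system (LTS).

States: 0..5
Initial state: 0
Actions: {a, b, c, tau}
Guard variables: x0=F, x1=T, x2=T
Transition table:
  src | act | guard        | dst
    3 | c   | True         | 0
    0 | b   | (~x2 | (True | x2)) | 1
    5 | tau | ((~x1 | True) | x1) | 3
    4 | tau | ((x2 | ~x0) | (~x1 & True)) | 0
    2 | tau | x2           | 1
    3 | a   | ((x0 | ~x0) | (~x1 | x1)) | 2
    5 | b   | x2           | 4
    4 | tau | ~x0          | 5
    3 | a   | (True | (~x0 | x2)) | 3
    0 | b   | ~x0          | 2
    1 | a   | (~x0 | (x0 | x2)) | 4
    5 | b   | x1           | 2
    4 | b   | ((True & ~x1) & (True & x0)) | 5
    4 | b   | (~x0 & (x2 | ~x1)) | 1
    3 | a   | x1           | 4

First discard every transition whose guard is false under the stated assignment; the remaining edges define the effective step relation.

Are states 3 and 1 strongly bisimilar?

Refine partition for ~:
  P[0] = {{0,1,2,3,4,5}}
  P[1] = {{0},{1},{2},{3},{4,5}}
  P[2] = {{0},{1},{2},{3},{4},{5}}
6 equivalence class(es) (converged in 3)
[3]={3}  [1]={1}

Answer: NOT BISIMILAR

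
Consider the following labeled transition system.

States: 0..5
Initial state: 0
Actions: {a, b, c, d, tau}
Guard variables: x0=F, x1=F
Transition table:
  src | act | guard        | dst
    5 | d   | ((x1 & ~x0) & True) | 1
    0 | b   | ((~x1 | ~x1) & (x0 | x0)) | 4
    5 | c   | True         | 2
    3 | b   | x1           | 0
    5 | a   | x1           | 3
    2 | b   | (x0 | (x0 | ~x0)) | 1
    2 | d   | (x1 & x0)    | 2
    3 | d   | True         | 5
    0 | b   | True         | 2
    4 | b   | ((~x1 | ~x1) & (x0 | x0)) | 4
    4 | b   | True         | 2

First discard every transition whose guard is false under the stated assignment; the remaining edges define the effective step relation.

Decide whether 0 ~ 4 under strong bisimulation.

Compute ~ classes (split until stable):
  round 0: {{0,1,2,3,4,5}}
  round 1: {{0,2,4},{1},{3},{5}}
  round 2: {{0,4},{1},{2},{3},{5}}
Fixed point at round 3; 5 class(es).
0∈{0,4}, 4∈{0,4}

Answer: BISIMILAR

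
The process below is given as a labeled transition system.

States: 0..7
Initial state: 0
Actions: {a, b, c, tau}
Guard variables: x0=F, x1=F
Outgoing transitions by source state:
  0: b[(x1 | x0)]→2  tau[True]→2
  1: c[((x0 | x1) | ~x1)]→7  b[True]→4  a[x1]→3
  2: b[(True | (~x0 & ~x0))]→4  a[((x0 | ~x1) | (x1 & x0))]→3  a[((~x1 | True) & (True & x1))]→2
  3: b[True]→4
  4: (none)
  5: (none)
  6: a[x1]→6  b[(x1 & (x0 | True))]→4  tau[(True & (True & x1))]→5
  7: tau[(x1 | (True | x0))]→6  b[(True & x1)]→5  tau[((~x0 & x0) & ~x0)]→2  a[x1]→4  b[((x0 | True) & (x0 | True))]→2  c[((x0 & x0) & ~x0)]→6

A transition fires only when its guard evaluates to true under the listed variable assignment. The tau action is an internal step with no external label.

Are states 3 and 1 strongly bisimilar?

Answer: NOT BISIMILAR

Trace:
Compute ~ classes (split until stable):
  round 0: {{0,1,2,3,4,5,6,7}}
  round 1: {{0},{1},{2},{3},{4,5,6},{7}}
Fixed point at round 2; 6 class(es).
class of 3: {3}; class of 1: {1}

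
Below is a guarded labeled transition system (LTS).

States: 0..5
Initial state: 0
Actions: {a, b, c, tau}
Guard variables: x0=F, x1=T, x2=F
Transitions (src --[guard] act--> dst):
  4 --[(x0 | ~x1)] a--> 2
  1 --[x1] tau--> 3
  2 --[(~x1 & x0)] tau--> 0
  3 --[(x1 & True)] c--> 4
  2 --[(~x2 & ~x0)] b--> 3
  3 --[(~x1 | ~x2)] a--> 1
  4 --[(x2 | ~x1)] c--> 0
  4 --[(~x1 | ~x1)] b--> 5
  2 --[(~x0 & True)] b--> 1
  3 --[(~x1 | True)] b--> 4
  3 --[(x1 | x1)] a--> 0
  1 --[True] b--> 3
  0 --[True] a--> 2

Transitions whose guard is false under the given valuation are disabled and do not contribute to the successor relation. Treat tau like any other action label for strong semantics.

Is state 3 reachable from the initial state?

Answer: REACHABLE

Working:
After dropping false guards: 9 live edges.
Layer 0: {0}
Layer 1: {2}  now seen {0,2}
Layer 2: {1,3}  now seen {0,1,2,3}
Layer 3: {4}  now seen {0,1,2,3,4}
R = {0,1,2,3,4}
witness 3: a·b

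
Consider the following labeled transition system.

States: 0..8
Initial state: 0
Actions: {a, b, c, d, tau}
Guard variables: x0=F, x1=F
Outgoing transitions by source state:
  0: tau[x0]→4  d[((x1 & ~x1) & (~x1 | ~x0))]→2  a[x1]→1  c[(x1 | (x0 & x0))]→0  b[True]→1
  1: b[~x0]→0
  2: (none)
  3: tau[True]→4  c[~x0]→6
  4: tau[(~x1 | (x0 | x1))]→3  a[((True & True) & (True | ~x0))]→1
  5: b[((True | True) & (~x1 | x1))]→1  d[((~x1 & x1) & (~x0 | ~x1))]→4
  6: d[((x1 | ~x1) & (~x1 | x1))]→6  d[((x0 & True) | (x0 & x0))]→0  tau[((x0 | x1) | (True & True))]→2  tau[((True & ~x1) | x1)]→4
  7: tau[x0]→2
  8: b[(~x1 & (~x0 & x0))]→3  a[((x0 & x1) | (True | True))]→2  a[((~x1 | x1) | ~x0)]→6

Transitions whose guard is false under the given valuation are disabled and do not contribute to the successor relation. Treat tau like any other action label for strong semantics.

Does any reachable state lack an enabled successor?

Reach set: {0,1}
  0: b→1  [1 out]
  1: b→0  [1 out]

Answer: DEADLOCK-FREE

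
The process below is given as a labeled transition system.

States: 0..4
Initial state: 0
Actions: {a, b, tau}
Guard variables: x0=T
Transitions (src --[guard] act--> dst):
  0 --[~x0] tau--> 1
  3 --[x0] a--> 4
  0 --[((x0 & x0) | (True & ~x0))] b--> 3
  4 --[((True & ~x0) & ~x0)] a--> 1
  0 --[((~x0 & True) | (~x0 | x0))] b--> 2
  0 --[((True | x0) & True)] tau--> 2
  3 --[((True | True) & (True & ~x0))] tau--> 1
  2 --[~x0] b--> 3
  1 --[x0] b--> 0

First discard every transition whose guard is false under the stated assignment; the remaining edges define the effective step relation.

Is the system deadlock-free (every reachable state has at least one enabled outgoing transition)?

Answer: DEADLOCK at state 2

Working:
Reachable = {0,2,3,4}
  0: b→2  b→3  tau→2  [3 exit(s)]
  2: ∅  [STUCK]
  3: a→4  [1 exit(s)]
  4: ∅  [STUCK]
Path to 2: b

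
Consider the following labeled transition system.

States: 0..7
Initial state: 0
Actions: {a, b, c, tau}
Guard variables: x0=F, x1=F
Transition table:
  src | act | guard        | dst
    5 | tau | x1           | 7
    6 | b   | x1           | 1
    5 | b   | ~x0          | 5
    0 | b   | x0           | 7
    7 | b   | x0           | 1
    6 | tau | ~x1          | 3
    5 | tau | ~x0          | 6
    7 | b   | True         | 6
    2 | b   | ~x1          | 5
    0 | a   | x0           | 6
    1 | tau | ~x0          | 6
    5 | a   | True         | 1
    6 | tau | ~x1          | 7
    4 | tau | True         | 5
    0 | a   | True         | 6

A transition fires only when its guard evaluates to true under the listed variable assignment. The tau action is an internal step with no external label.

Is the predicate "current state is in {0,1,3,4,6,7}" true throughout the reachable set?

Answer: INVARIANT HOLDS

Trace:
Allowed set {0,1,3,4,6,7}
R = {0,3,6,7}
  0: ✓
  3: ✓
  6: ✓
  7: ✓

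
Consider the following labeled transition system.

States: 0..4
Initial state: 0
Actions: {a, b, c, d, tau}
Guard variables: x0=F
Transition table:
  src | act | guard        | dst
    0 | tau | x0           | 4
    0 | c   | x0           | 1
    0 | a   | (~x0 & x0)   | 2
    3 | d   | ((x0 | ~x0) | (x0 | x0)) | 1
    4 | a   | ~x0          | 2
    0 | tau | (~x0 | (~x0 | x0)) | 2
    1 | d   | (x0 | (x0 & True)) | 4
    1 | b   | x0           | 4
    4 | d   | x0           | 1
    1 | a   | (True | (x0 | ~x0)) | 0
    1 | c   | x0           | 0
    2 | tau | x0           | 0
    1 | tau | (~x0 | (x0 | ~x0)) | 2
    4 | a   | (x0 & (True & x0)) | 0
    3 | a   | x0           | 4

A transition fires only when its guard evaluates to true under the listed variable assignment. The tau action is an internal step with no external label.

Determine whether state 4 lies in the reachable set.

Guard filter leaves 5 enabled edge(s).
Layer 0: {0}
Layer 1: {2}  cumulative {0,2}
Reachable = {0,2}

Answer: UNREACHABLE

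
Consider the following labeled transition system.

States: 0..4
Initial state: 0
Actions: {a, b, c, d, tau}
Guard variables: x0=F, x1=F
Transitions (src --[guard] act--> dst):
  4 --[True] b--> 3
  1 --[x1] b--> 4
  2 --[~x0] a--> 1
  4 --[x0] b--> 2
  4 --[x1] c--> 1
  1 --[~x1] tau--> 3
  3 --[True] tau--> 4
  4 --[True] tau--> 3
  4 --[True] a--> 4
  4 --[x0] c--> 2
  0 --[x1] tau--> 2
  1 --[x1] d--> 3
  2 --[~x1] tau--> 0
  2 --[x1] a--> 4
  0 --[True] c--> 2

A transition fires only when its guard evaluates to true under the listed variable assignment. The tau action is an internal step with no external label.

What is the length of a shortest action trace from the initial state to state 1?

Answer: 2

Analysis:
Breadth-first toward 1:
  L0 = {0}
  L1 = {2}
  L2 = {1}
depth(1)=2, e.g. c·a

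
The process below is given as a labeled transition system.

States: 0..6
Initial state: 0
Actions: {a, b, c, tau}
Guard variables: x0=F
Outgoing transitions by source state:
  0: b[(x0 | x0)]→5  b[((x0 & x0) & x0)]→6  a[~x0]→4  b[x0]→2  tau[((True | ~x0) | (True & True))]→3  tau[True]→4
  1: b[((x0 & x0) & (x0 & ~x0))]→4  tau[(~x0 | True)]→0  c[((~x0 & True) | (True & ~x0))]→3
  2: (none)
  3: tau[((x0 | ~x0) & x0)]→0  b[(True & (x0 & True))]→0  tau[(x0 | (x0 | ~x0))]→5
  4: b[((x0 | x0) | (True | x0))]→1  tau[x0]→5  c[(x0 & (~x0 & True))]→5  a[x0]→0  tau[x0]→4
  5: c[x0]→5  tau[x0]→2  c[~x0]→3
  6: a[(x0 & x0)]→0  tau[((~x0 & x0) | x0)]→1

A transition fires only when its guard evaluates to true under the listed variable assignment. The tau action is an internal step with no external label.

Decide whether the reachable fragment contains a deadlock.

Answer: DEADLOCK-FREE

Analysis:
R = {0,1,3,4,5}
  0: a→4  tau→3  tau→4  [3 exit(s)]
  1: c→3  tau→0  [2 exit(s)]
  3: tau→5  [1 exit(s)]
  4: b→1  [1 exit(s)]
  5: c→3  [1 exit(s)]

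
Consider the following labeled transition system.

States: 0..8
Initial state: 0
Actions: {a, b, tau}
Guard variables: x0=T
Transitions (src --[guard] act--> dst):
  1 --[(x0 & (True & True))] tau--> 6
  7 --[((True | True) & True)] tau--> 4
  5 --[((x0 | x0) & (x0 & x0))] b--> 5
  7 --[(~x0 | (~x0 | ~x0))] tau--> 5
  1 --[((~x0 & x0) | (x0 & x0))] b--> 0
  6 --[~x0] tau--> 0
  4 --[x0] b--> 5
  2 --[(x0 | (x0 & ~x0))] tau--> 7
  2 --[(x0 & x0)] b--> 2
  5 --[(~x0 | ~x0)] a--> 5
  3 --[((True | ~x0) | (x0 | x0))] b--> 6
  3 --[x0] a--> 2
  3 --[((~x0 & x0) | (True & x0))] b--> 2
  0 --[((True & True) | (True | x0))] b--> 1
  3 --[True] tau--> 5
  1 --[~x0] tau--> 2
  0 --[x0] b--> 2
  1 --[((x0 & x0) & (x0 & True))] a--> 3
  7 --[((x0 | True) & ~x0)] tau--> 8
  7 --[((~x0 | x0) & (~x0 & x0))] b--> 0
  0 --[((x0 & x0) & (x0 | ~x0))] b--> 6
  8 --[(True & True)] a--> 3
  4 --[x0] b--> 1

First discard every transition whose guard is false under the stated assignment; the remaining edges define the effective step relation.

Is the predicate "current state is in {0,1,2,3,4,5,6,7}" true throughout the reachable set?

Answer: INVARIANT HOLDS

Analysis:
Allowed set {0,1,2,3,4,5,6,7}
Reachable = {0,1,2,3,4,5,6,7}
  0: ok
  1: ok
  2: ok
  3: ok
  4: ok
  5: ok
  6: ok
  7: ok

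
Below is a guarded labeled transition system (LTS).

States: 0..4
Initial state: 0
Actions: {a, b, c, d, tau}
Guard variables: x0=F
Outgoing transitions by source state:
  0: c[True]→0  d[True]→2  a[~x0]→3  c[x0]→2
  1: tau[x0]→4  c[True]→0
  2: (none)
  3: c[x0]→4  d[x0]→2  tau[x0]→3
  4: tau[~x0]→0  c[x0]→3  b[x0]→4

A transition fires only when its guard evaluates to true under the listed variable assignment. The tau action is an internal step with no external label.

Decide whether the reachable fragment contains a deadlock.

Answer: DEADLOCK at state 2

Analysis:
Reach set: {0,2,3}
  0: a→3  c→0  d→2  [deg 3]
  2: ∅  [no exit]
  3: ∅  [no exit]
Path to 2: d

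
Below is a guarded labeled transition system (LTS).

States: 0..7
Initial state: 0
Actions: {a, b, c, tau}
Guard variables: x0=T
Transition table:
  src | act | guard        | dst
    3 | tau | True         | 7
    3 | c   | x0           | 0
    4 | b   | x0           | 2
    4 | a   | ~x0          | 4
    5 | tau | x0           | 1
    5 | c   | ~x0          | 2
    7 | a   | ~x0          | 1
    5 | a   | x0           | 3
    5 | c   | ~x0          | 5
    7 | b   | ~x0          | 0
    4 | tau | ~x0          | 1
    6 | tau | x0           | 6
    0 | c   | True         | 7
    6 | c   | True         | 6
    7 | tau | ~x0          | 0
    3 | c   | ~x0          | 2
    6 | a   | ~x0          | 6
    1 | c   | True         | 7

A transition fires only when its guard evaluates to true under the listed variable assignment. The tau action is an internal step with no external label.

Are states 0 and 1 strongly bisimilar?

Answer: BISIMILAR

Trace:
Refine partition for ~:
  π0 = {{0,1,2,3,4,5,6,7}}
  π1 = {{0,1},{2,7},{3,6},{4},{5}}
  π2 = {{0,1},{2,7},{3},{4},{5},{6}}
6 equivalence class(es) (converged in 3)
0∈{0,1}, 1∈{0,1}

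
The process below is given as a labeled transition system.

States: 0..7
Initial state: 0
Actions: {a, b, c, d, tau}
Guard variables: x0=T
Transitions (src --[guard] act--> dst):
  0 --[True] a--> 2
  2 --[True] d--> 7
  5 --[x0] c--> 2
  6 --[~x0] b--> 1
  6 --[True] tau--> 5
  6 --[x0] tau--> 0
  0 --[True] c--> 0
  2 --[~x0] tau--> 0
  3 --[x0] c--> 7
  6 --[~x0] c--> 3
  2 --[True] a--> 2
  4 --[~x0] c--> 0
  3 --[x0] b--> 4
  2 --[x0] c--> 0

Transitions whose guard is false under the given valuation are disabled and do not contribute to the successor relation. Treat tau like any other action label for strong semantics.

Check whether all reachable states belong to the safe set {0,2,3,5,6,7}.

Answer: INVARIANT HOLDS

Analysis:
Safe = {0,2,3,5,6,7}
R = {0,2,7}
  0: ok
  2: ok
  7: ok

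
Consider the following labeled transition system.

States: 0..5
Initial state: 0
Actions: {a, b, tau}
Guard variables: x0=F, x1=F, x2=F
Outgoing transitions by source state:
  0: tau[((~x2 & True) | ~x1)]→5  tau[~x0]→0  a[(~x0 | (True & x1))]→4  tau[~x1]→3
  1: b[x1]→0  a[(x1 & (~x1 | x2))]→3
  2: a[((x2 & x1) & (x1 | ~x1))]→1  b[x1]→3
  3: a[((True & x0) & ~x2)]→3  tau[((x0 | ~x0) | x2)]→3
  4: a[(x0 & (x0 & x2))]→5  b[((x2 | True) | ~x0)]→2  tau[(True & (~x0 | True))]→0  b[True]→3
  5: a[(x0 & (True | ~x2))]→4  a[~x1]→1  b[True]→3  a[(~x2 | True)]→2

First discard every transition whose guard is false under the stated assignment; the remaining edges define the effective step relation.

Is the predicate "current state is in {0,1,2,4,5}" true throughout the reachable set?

Answer: INVARIANT VIOLATED at state 3

Working:
Inv-set: {0,1,2,4,5}
R = {0,1,2,3,4,5}
  0: safe
  1: safe
  2: safe
  3: outside
  4: safe
  5: safe
witness against invariant: tau → 3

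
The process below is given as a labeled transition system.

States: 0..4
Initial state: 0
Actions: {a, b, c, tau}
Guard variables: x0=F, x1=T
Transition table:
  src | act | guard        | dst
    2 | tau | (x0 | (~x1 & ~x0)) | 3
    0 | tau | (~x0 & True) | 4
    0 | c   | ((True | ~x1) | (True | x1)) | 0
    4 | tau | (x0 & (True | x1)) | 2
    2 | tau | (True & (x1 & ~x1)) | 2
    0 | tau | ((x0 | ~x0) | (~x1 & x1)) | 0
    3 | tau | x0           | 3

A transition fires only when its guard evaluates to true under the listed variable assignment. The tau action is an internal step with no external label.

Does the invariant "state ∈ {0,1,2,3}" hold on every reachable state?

Allowed set {0,1,2,3}
Reach set: {0,4}
  0: ✓
  4: ✗ unsafe
counterexample path to 4: tau

Answer: INVARIANT VIOLATED at state 4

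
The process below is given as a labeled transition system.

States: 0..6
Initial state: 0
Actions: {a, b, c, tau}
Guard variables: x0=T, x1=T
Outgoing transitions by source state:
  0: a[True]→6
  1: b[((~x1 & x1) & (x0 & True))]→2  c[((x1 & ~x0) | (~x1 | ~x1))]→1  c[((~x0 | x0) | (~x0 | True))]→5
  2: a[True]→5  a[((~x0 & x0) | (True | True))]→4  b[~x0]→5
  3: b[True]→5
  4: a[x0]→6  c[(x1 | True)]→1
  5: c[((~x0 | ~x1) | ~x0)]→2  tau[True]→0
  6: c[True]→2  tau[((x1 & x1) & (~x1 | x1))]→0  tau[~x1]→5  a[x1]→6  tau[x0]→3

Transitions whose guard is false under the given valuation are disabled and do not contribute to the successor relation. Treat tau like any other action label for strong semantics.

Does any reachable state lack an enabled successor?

R = {0,1,2,3,4,5,6}
  0: a→6  [1 out]
  1: c→5  [1 out]
  2: a→4  a→5  [2 out]
  3: b→5  [1 out]
  4: a→6  c→1  [2 out]
  5: tau→0  [1 out]
  6: a→6  c→2  tau→0  tau→3  [4 out]

Answer: DEADLOCK-FREE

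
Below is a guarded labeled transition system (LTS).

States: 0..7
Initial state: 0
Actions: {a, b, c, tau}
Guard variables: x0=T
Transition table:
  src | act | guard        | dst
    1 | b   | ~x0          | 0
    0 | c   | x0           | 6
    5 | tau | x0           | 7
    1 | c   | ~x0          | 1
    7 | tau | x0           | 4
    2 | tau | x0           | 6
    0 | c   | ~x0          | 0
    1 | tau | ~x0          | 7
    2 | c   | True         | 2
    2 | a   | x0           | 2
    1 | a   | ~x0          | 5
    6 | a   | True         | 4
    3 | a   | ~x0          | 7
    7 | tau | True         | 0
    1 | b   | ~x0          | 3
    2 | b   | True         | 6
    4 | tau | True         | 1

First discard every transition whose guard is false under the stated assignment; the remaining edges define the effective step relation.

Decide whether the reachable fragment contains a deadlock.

Answer: DEADLOCK at state 1

Trace:
Reach set: {0,1,4,6}
  0: c→6  [deg 1]
  1: ∅  [deadlock]
  4: tau→1  [deg 1]
  6: a→4  [deg 1]
Path to 1: c·a·tau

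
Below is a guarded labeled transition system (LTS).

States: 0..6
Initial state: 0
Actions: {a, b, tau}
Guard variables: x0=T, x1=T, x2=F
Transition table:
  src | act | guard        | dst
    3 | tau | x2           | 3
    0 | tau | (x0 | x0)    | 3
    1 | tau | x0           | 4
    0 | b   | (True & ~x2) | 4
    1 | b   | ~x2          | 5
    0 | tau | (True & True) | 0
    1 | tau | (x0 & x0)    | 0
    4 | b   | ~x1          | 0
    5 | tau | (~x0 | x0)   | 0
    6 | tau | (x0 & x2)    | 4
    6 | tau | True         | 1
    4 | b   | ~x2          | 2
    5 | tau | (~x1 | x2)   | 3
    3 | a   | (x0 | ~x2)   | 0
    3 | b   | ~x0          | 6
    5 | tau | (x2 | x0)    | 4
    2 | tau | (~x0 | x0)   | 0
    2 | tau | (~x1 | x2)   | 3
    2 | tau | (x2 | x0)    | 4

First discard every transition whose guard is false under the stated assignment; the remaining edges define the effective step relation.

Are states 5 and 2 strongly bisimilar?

Answer: BISIMILAR

Working:
Compute ~ classes (split until stable):
  round 0: {{0,1,2,3,4,5,6}}
  round 1: {{0,1},{2,5,6},{3},{4}}
  round 2: {{0},{1},{2,5},{3},{4},{6}}
6 equivalence class(es) (converged in 3)
5∈{2,5}, 2∈{2,5}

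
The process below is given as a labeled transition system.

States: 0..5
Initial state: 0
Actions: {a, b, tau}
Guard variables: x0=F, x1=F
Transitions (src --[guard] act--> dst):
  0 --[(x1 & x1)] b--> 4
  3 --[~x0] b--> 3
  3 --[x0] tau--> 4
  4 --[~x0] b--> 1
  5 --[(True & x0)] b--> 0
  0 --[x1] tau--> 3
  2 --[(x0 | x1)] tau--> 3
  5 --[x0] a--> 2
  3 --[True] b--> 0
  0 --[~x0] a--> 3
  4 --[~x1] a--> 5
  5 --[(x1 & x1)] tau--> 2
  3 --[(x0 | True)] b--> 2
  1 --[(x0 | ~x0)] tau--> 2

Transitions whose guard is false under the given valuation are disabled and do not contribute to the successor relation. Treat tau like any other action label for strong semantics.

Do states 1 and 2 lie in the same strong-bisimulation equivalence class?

Answer: NOT BISIMILAR

Working:
Bisimulation quotient by refinement:
  π0 = {{0,1,2,3,4,5}}
  π1 = {{0},{1},{2,5},{3},{4}}
Fixed point at round 2; 5 class(es).
1∈{1}, 2∈{2,5}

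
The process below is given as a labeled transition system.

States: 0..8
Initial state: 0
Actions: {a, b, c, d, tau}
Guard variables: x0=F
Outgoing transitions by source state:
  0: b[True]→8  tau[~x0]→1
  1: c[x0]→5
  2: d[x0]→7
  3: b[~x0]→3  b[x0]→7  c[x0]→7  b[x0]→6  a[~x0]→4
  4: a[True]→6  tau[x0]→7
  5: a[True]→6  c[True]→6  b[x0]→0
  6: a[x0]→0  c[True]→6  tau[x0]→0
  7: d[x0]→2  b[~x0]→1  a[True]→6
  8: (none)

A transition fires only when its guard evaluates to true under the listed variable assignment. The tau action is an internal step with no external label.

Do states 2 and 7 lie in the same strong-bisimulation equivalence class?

Answer: NOT BISIMILAR

Analysis:
Bisimulation quotient by refinement:
  round 0: {{0,1,2,3,4,5,6,7,8}}
  round 1: {{0},{1,2,8},{3,7},{4},{5},{6}}
  round 2: {{0},{1,2,8},{3},{4},{5},{6},{7}}
stable after 3 split(s): 7 block(s)
class of 2: {1,2,8}; class of 7: {7}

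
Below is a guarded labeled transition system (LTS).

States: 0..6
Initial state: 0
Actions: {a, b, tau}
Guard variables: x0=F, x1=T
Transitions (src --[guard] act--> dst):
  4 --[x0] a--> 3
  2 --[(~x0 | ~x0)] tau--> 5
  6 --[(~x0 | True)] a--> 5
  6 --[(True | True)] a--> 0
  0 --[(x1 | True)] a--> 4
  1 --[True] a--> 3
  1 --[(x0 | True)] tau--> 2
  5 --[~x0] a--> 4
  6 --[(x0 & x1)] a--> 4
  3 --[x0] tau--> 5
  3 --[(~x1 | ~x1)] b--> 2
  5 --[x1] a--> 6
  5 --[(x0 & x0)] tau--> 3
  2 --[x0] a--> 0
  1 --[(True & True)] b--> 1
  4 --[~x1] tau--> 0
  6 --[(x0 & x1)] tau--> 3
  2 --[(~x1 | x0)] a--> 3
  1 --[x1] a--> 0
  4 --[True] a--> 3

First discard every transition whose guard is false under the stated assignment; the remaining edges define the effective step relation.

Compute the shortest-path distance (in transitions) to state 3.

Answer: 2

Analysis:
BFS to 3:
  Layer 0: {0}
  Layer 1: {4}
  Layer 2: {3}
depth(3)=2, e.g. a·a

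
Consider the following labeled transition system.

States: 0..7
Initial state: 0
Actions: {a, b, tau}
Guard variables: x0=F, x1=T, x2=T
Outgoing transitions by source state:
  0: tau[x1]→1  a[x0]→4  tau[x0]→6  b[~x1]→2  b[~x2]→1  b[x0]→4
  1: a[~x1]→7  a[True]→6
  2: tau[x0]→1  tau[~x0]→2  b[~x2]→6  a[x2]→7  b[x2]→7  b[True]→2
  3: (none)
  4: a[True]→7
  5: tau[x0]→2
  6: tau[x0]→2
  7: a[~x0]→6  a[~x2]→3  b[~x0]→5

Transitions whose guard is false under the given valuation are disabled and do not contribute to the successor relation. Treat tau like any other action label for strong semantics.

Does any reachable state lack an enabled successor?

Answer: DEADLOCK at state 6

Trace:
Reach set: {0,1,6}
  0: tau→1  [1 out]
  1: a→6  [1 out]
  6: ∅  [no exit]
Path to 6: tau·a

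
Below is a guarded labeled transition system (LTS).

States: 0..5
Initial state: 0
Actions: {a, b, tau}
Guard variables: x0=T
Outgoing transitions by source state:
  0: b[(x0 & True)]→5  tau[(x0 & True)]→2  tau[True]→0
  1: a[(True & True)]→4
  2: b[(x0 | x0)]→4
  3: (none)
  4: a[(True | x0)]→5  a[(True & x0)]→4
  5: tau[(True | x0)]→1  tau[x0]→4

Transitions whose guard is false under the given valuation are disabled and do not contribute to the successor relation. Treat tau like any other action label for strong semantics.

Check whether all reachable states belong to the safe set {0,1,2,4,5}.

Allowed set {0,1,2,4,5}
Reachable = {0,1,2,4,5}
  0: ok
  1: ok
  2: ok
  4: ok
  5: ok

Answer: INVARIANT HOLDS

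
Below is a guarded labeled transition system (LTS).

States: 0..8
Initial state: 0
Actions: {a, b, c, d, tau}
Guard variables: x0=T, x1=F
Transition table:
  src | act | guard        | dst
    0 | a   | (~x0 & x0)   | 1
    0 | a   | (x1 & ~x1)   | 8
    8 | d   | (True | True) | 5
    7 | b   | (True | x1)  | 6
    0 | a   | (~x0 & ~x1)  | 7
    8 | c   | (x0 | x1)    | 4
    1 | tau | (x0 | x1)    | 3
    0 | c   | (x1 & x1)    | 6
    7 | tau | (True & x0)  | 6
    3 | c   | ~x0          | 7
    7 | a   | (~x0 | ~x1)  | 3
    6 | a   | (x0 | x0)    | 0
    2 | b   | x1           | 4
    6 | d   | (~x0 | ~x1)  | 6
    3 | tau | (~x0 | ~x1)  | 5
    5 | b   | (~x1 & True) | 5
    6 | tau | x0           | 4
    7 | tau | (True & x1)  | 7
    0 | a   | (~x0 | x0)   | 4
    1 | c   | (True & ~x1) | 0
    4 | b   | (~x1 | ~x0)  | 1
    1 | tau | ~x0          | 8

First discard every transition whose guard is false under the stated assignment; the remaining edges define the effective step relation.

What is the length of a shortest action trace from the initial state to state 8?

BFS to 8:
  Layer 0: {0}
  Layer 1: {4}
  Layer 2: {1}
  Layer 3: {3}
  Layer 4: {5}
8 never appears.

Answer: UNREACHABLE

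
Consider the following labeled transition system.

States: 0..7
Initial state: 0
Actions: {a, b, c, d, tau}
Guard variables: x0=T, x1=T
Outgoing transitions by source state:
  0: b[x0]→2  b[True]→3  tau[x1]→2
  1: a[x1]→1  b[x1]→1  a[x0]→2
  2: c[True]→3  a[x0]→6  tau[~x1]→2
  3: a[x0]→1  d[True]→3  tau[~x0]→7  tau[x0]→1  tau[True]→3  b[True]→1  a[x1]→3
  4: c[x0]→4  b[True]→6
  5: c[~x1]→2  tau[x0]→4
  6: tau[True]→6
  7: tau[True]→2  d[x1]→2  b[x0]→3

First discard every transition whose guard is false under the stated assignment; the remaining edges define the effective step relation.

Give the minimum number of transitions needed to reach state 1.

Layered search for 1:
  depth 0: {0}
  depth 1: {2,3}
  depth 2: {1,6}
1 enters at depth 2; path b·a

Answer: 2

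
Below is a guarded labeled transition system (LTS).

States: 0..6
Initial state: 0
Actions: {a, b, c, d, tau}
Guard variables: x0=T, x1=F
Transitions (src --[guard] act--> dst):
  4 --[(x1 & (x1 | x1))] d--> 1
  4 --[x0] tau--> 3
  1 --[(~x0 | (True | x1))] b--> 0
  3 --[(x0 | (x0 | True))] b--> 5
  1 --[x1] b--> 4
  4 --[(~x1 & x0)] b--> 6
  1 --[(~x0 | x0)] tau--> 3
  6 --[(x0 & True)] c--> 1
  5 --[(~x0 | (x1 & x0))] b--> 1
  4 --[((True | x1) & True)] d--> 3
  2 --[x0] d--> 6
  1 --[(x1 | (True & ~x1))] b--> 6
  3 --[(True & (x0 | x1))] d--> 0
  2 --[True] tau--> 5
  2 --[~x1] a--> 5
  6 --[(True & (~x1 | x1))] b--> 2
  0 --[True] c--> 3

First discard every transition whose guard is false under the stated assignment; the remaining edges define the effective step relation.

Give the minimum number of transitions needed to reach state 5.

Answer: 2

Trace:
BFS to 5:
  depth 0: {0}
  depth 1: {3}
  depth 2: {5}
depth(5)=2, e.g. c·b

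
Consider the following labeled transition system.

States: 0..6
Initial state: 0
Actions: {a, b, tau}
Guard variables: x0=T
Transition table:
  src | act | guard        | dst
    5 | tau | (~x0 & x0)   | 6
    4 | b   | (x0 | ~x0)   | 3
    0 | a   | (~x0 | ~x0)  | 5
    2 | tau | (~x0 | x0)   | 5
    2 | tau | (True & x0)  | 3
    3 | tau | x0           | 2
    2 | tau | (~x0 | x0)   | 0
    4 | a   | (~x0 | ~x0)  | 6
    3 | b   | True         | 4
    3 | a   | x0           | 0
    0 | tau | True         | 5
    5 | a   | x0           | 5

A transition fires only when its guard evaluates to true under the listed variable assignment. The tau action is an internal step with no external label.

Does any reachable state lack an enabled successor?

Answer: DEADLOCK-FREE

Trace:
Reach set: {0,5}
  0: tau→5  [deg 1]
  5: a→5  [deg 1]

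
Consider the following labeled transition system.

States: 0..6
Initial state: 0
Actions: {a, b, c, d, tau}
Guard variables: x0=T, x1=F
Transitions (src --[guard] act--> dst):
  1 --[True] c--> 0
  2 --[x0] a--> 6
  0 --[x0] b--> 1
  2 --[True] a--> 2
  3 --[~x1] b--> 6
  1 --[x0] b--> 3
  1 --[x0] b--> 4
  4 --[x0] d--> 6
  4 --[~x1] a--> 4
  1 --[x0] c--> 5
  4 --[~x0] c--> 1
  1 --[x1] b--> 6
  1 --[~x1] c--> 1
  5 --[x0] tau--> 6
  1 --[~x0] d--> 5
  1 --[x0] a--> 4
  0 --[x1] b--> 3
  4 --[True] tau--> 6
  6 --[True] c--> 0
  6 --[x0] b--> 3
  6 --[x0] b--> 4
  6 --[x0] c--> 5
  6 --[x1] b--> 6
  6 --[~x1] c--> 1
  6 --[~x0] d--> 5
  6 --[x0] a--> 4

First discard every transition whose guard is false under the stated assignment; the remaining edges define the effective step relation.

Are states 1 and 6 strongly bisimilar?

Answer: BISIMILAR

Working:
Refine partition for ~:
  π0 = {{0,1,2,3,4,5,6}}
  π1 = {{0,3},{1,6},{2},{4},{5}}
Fixed point at round 2; 5 class(es).
[1]={1,6}  [6]={1,6}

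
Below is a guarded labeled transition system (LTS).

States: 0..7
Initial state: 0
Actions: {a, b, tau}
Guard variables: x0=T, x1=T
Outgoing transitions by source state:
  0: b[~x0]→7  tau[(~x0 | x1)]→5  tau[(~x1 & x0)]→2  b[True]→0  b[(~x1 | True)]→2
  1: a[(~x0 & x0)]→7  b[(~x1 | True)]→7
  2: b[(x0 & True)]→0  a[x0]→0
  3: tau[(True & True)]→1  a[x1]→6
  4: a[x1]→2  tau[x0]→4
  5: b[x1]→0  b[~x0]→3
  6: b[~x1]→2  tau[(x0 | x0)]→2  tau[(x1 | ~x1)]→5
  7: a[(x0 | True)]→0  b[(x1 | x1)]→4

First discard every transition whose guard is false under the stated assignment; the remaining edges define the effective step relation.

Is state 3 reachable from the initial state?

Answer: UNREACHABLE

Working:
After dropping false guards: 15 live edges.
L0 = {0}
L1 = {2,5}  total {0,2,5}
Reachable = {0,2,5}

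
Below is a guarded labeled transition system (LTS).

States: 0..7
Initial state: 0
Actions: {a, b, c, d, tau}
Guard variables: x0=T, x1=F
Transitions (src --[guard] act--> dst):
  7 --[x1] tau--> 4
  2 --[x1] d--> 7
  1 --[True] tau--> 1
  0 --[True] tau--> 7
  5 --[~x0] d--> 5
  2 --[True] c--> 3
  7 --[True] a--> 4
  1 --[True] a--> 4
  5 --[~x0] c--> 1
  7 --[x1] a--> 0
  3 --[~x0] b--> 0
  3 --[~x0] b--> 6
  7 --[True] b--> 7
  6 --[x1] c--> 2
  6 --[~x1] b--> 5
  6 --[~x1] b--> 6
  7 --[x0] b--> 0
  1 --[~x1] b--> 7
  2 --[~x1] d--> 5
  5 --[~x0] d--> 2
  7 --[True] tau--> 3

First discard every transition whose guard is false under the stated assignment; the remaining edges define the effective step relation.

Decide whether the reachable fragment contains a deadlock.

Answer: DEADLOCK at state 3

Analysis:
Reach set: {0,3,4,7}
  0: tau→7  [1 out]
  3: ∅  [STUCK]
  4: ∅  [STUCK]
  7: a→4  b→0  b→7  tau→3  [4 out]
witness 3: tau·tau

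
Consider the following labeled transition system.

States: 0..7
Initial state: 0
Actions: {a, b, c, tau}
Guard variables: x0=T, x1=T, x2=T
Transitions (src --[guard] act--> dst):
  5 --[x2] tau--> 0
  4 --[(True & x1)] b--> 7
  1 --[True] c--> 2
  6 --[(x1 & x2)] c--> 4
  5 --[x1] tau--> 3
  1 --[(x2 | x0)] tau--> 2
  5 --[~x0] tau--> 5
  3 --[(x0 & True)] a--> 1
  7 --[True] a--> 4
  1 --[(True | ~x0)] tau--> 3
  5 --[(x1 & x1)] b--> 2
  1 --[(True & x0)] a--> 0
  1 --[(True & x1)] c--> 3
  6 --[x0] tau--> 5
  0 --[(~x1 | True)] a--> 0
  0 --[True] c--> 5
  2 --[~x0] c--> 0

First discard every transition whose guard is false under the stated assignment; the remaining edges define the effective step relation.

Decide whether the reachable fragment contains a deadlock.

Reachable = {0,1,2,3,5}
  0: a→0  c→5  [deg 2]
  1: a→0  c→2  c→3  tau→2  tau→3  [deg 5]
  2: ∅  [no exit]
  3: a→1  [deg 1]
  5: b→2  tau→0  tau→3  [deg 3]
trace reaching 2: c·b

Answer: DEADLOCK at state 2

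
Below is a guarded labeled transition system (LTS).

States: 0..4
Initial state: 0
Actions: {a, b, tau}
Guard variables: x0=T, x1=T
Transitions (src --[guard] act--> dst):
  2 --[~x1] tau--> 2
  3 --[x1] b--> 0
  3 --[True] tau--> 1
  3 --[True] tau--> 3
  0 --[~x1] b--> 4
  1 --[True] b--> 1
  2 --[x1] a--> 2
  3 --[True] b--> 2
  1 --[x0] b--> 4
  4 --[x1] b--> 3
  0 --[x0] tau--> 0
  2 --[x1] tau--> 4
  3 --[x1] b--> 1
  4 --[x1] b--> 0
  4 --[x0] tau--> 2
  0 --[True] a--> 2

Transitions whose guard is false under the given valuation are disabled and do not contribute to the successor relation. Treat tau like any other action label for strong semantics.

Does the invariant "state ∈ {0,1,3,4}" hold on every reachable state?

Answer: INVARIANT VIOLATED at state 2

Trace:
Safe = {0,1,3,4}
Reach set: {0,1,2,3,4}
  0: ✓
  1: ✓
  2: ✗ unsafe
  3: ✓
  4: ✓
reach 2 via a — violates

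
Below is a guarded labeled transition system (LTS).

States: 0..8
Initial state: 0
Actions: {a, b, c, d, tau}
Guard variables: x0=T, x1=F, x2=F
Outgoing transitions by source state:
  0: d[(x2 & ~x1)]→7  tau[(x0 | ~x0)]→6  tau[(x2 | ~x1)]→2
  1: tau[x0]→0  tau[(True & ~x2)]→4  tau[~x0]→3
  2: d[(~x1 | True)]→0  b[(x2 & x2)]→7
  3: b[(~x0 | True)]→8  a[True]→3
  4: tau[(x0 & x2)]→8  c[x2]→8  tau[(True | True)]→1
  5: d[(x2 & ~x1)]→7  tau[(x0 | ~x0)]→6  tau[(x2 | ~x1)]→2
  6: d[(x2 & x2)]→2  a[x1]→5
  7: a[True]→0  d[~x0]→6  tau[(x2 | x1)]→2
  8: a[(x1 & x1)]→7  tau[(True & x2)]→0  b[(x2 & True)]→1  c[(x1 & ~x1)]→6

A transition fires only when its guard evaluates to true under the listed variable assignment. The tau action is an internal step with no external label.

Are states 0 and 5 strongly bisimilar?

Answer: BISIMILAR

Analysis:
Refine partition for ~:
  P[0] = {{0,1,2,3,4,5,6,7,8}}
  P[1] = {{0,1,4,5},{2},{3},{6,8},{7}}
  P[2] = {{0,5},{1,4},{2},{3},{6,8},{7}}
  P[3] = {{0,5},{1},{2},{3},{4},{6,8},{7}}
stable after 4 split(s): 7 block(s)
[0]={0,5}  [5]={0,5}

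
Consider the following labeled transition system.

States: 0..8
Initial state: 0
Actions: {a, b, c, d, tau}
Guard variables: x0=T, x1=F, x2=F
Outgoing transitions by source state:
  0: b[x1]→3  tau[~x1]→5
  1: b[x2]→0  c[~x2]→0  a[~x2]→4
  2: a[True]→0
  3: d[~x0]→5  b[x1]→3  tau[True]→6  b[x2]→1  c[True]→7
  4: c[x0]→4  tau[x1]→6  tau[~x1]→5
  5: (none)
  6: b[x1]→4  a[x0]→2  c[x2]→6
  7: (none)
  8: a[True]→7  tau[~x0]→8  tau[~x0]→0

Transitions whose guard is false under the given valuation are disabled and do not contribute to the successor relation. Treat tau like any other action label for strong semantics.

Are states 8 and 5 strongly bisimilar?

Compute ~ classes (split until stable):
  round 0: {{0,1,2,3,4,5,6,7,8}}
  round 1: {{0},{1},{2,6,8},{3,4},{5,7}}
  round 2: {{0},{1},{2},{3},{4},{5,7},{6},{8}}
8 equivalence class(es) (converged in 3)
[8]={8}  [5]={5,7}

Answer: NOT BISIMILAR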